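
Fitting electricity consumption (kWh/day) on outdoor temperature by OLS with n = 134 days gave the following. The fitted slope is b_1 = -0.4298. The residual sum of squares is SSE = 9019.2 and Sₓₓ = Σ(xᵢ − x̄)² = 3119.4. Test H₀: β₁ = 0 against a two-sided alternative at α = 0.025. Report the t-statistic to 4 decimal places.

MSE = SSE/(n − 2) = 9019.2/132 = 68.3273.
SE(b_1) = √(MSE/Sₓₓ) = √(68.3273/3119.4) = 0.148.
t = -0.4298 / 0.148 = -2.9041.
df = n − 2 = 132.
Two-sided p ≈ 0.0043, which is < 0.025, so reject H₀.
There is evidence that outdoor temperature is associated with electricity consumption.

t = -2.9041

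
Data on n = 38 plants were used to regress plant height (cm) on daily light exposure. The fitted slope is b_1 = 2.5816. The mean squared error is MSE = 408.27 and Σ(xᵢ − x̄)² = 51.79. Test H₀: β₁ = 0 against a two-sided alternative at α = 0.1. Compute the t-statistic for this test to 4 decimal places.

t = 0.9195

SE(b_1) = √(MSE/Sₓₓ) = √(408.27/51.79) = 2.8077.
t = 2.5816 / 2.8077 = 0.9195.
df = n − 2 = 36.
Two-sided p ≈ 0.3640, which is ≥ 0.1, so fail to reject H₀.
The data do not give significant evidence of an association between daily light exposure and plant height.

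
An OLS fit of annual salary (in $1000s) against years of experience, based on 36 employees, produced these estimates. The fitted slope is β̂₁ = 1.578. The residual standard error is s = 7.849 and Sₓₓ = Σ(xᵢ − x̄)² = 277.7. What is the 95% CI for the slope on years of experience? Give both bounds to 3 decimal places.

SE(β̂₁) = s/√Sₓₓ = 7.849/√277.7 = 0.471006.
df = n − 2 = 34.
t* = t_{0.025, 34} = 2.032245.
Margin = t* × SE = 2.032245 × 0.471006 = 0.95720.
CI: 1.578 ± 0.95720 → (0.621, 2.535).
With 95% confidence, each one-unit increase in years of experience is associated with a change of between 0.621 and 2.535 $1000s in annual salary.

(0.621, 2.535)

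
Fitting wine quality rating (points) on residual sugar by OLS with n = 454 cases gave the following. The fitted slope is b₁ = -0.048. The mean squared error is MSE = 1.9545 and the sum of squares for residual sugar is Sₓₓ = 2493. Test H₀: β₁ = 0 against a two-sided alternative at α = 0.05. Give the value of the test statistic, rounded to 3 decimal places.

t = -1.714

SE(b₁) = √(MSE/Sₓₓ) = √(1.9545/2493) = 0.0279999.
t = -0.048 / 0.0279999 = -1.714.
df = n − 2 = 452.
Two-sided p ≈ 0.0872, which is ≥ 0.05, so fail to reject H₀.
The data do not give significant evidence of an association between residual sugar and wine quality rating.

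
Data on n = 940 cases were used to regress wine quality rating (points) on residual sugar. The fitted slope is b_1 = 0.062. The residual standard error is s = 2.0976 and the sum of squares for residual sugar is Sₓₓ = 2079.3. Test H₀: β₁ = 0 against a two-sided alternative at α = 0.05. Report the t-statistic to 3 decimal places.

t = 1.348

SE(b_1) = s/√Sₓₓ = 2.0976/√2079.3 = 0.0460007.
t = 0.062 / 0.0460007 = 1.348.
df = n − 2 = 938.
Two-sided p ≈ 0.1780, which is ≥ 0.05, so fail to reject H₀.
The data do not give significant evidence of an association between residual sugar and wine quality rating.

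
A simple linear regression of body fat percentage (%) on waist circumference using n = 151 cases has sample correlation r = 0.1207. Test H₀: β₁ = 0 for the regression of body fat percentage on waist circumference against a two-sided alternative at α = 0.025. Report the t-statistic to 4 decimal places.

t = 1.4842

t = r·√(n − 2)/√(1 − r²) = 0.1207·√149/√0.985432 = 1.4842.
df = n − 2 = 149.
Two-sided p ≈ 0.1399, which is ≥ 0.025, so fail to reject H₀.
The data do not give significant evidence of a linear association between waist circumference and body fat percentage.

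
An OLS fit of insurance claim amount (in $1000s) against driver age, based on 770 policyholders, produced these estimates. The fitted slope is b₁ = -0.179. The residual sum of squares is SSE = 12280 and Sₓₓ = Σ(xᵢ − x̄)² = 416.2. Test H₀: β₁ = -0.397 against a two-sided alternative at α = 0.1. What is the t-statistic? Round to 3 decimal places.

t = 1.112

MSE = SSE/(n − 2) = 12280/768 = 15.9896.
SE(b₁) = √(MSE/Sₓₓ) = √(15.9896/416.2) = 0.196005.
t = (-0.179 − (-0.397)) / 0.196005 = 1.112.
df = n − 2 = 768.
Two-sided p ≈ 0.2664, which is ≥ 0.1, so fail to reject H₀.
The data are consistent with a true slope of -0.397 $1000s per unit of driver age.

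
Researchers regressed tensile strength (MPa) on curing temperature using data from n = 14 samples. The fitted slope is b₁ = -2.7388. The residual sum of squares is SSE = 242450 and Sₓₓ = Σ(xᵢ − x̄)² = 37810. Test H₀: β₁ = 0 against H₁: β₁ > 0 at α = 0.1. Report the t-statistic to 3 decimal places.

t = -3.747

MSE = SSE/(n − 2) = 242450/12 = 20204.2.
SE(b₁) = √(MSE/Sₓₓ) = √(20204.2/37810) = 0.731.
t = -2.7388 / 0.731 = -3.747.
df = n − 2 = 12.
One-sided p ≈ 0.9986, which is ≥ 0.1, so fail to reject H₀.
The data do not give significant evidence that the true slope on curing temperature is positive.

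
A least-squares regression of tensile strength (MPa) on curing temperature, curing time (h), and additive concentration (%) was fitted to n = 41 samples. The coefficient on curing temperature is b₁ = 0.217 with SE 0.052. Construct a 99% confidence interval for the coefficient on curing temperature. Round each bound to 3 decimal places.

(0.076, 0.358)

df = n − k − 1 = 41 − 3 − 1 = 37.
t* = t_{0.005, 37} = 2.715409.
Margin = t* × SE = 2.715409 × 0.052 = 0.14120.
CI: 0.217 ± 0.14120 → (0.076, 0.358).
With 99% confidence, each one-unit increase in curing temperature is associated with a change of between 0.076 and 0.358 MPa in tensile strength, holding the other predictors fixed.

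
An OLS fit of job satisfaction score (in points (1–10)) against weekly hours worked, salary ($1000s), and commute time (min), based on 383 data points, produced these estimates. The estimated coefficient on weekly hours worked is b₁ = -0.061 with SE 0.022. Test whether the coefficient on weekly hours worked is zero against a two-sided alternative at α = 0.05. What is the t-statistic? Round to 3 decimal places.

H₀: β₁ = 0 vs H₁: β₁ ≠ 0.
t = (b₁ − β₁⁰)/SE = -0.061 / 0.022 = -2.773.
df = n − k − 1 = 383 − 3 − 1 = 379.
Two-sided p ≈ 0.0058, which is < 0.05, so reject H₀.
There is evidence that weekly hours worked is associated with job satisfaction score, holding the other predictors fixed.

t = -2.773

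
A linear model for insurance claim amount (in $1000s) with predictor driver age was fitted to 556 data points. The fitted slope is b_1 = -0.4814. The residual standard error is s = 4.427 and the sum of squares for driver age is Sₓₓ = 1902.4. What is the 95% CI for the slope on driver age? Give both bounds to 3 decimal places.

SE(b_1) = s/√Sₓₓ = 4.427/√1902.4 = 0.101498.
df = n − 2 = 554.
t* = t_{0.025, 554} = 1.964255.
Margin = t* × SE = 1.964255 × 0.101498 = 0.19937.
CI: -0.4814 ± 0.19937 → (-0.681, -0.282).
With 95% confidence, each one-unit increase in driver age is associated with a change of between -0.681 and -0.282 $1000s in insurance claim amount.

(-0.681, -0.282)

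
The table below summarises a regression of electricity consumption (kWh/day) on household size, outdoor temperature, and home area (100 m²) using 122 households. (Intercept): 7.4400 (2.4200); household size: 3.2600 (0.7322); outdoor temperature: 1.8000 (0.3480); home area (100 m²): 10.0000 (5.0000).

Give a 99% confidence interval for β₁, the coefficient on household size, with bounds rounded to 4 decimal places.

(1.3430, 5.1770)

Read off: b = 3.2600, SE = 0.7322 for household size.
df = n − k − 1 = 122 − 3 − 1 = 118.
t* = t_{0.005, 118} = 2.618137.
Margin = t* × SE = 2.618137 × 0.7322 = 1.917000.
CI: 3.2600 ± 1.917000 → (1.3430, 5.1770).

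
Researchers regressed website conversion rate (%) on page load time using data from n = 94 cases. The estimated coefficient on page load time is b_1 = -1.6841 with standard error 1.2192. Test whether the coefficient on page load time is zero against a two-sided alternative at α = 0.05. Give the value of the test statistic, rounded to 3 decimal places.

t = -1.381

H₀: β₁ = 0 vs H₁: β₁ ≠ 0.
t = (b_1 − β₁⁰)/SE = -1.6841 / 1.2192 = -1.381.
df = n − 2 = 94 − 2 = 92.
Two-sided p ≈ 0.1705, which is ≥ 0.05, so fail to reject H₀.
The data do not give significant evidence of an association between page load time and website conversion rate.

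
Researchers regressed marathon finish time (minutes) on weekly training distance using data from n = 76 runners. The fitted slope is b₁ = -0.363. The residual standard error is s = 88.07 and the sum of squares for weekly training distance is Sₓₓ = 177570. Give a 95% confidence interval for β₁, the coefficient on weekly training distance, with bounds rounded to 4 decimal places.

SE(b₁) = s/√Sₓₓ = 88.07/√177570 = 0.208999.
df = n − 2 = 74.
t* = t_{0.025, 74} = 1.992543.
Margin = t* × SE = 1.992543 × 0.208999 = 0.416439.
CI: -0.363 ± 0.416439 → (-0.7794, 0.0534).
With 95% confidence, each one-unit increase in weekly training distance is associated with a change of between -0.7794 and 0.0534 minutes in marathon finish time.

(-0.7794, 0.0534)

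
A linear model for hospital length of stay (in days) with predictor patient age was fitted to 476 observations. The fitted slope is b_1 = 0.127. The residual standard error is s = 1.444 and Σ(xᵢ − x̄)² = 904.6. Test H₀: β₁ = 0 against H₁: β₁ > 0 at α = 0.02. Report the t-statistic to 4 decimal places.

t = 2.6452

SE(b_1) = s/√Sₓₓ = 1.444/√904.6 = 0.0480108.
t = 0.127 / 0.0480108 = 2.6452.
df = n − 2 = 474.
One-sided p ≈ 0.0042, which is < 0.02, so reject H₀.
There is evidence that the true slope on patient age is positive.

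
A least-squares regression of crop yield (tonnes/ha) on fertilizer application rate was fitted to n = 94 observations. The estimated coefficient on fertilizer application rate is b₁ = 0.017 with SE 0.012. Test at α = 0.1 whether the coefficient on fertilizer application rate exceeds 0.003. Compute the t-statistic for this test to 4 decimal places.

t = 1.1667

H₀: β₁ = 0.003 vs H₁: β₁ > 0.003.
t = (b₁ − β₁⁰)/SE = (0.017 − 0.003) / 0.012 = 1.1667.
df = n − 2 = 94 − 2 = 92.
One-sided p ≈ 0.1232, which is ≥ 0.1, so fail to reject H₀.
The data do not give significant evidence that the true slope on fertilizer application rate exceeds 0.003 tonnes/ha per unit.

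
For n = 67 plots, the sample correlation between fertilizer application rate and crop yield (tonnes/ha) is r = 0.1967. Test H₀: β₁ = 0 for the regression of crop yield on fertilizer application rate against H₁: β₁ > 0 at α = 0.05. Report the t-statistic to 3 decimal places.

t = 1.617

t = r·√(n − 2)/√(1 − r²) = 0.1967·√65/√0.961309 = 1.617.
df = n − 2 = 65.
One-sided p ≈ 0.0553, which is ≥ 0.05, so fail to reject H₀.
The data do not give significant evidence of a linear association between fertilizer application rate and crop yield.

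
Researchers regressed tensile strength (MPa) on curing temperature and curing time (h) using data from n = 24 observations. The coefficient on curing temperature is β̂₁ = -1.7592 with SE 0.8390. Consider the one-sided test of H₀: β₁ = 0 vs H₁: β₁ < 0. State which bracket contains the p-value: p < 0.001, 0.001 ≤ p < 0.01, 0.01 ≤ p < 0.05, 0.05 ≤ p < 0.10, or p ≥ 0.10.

0.01 ≤ p < 0.05

t = -1.7592 / 0.8390 = -2.097.
df = n − k − 1 = 24 − 2 − 1 = 21.
One-sided p = P(T_{21} < t) ≈ 0.0242.
So 0.01 ≤ p < 0.05.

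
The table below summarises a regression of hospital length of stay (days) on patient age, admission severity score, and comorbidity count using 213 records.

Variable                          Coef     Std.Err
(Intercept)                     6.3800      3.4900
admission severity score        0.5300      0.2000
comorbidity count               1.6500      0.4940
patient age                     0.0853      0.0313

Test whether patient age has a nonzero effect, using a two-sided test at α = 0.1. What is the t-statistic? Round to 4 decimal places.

Read off: b = 0.0853, SE = 0.0313 for patient age.
H₀: β₁ = 0 vs H₁: β₁ ≠ 0.
t = 0.0853 / 0.0313 = 2.7252.
df = n − k − 1 = 213 − 3 − 1 = 209.
Two-sided p ≈ 0.0070, which is < 0.1, so reject H₀.
There is evidence that patient age is associated with hospital length of stay, holding the other predictors fixed.

t = 2.7252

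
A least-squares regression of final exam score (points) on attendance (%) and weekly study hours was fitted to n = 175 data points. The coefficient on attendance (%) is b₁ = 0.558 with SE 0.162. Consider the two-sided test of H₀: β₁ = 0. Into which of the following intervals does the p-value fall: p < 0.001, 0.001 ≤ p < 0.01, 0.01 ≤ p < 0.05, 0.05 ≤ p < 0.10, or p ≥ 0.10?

p < 0.001

t = 0.558 / 0.162 = 3.444.
df = n − k − 1 = 175 − 2 − 1 = 172.
Two-sided p = 2·P(T_{172} > |t|) ≈ 0.0007.
So p < 0.001.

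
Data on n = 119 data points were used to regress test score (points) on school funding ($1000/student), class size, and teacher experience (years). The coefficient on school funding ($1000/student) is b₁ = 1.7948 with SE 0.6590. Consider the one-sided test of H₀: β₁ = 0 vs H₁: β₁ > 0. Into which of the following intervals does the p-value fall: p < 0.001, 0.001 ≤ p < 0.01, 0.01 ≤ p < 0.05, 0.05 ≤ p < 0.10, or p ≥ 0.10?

t = 1.7948 / 0.6590 = 2.724.
df = n − k − 1 = 119 − 3 − 1 = 115.
One-sided p = P(T_{115} > t) ≈ 0.0037.
So 0.001 ≤ p < 0.01.

0.001 ≤ p < 0.01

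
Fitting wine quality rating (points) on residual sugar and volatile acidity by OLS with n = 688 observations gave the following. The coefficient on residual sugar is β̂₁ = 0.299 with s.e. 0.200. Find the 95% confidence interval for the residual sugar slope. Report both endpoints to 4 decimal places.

df = n − k − 1 = 688 − 2 − 1 = 685.
t* = t_{0.025, 685} = 1.963433.
Margin = t* × SE = 1.963433 × 0.200 = 0.392687.
CI: 0.299 ± 0.392687 → (-0.0937, 0.6917).
With 95% confidence, each one-unit increase in residual sugar is associated with a change of between -0.0937 and 0.6917 points in wine quality rating, holding the other predictors fixed.

(-0.0937, 0.6917)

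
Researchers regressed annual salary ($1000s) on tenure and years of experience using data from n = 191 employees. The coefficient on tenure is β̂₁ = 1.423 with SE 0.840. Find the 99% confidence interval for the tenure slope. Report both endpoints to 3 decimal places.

df = n − k − 1 = 191 − 2 − 1 = 188.
t* = t_{0.005, 188} = 2.602233.
Margin = t* × SE = 2.602233 × 0.840 = 2.18588.
CI: 1.423 ± 2.18588 → (-0.763, 3.609).
With 99% confidence, each one-unit increase in tenure is associated with a change of between -0.763 and 3.609 $1000s in annual salary, holding the other predictors fixed.

(-0.763, 3.609)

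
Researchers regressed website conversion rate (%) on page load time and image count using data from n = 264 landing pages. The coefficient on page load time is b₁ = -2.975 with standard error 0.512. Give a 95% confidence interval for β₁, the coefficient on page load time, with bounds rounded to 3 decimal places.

(-3.983, -1.967)

df = n − k − 1 = 264 − 2 − 1 = 261.
t* = t_{0.025, 261} = 1.969095.
Margin = t* × SE = 1.969095 × 0.512 = 1.00818.
CI: -2.975 ± 1.00818 → (-3.983, -1.967).
With 95% confidence, each one-unit increase in page load time is associated with a change of between -3.983 and -1.967 % in website conversion rate, holding the other predictors fixed.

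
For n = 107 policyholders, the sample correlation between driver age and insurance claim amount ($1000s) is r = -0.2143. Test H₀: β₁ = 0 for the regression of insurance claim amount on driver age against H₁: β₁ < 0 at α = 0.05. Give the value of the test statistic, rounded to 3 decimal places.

t = r·√(n − 2)/√(1 − r²) = -0.2143·√105/√0.954076 = -2.248.
df = n − 2 = 105.
One-sided p ≈ 0.0133, which is < 0.05, so reject H₀.
There is evidence of a linear association between driver age and insurance claim amount.

t = -2.248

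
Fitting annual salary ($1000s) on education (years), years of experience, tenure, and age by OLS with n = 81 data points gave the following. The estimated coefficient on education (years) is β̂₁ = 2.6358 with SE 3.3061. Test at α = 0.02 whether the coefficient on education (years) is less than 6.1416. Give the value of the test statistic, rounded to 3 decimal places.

t = -1.060

H₀: β₁ = 6.1416 vs H₁: β₁ < 6.1416.
t = (β̂₁ − β₁⁰)/SE = (2.6358 − 6.1416) / 3.3061 = -1.060.
df = n − k − 1 = 81 − 4 − 1 = 76.
One-sided p ≈ 0.1462, which is ≥ 0.02, so fail to reject H₀.
The data do not give significant evidence that the true slope on education (years) is below 6.1416 $1000s per unit, holding the other predictors fixed.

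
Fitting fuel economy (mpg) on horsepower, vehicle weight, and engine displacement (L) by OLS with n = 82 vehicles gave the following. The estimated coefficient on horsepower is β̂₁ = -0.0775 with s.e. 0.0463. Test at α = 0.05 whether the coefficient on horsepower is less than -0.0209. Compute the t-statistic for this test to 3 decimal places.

t = -1.222

H₀: β₁ = -0.0209 vs H₁: β₁ < -0.0209.
t = (β̂₁ − β₁⁰)/SE = (-0.0775 − (-0.0209)) / 0.0463 = -1.222.
df = n − k − 1 = 82 − 3 − 1 = 78.
One-sided p ≈ 0.1126, which is ≥ 0.05, so fail to reject H₀.
The data do not give significant evidence that the true slope on horsepower is below -0.0209 mpg per unit, holding the other predictors fixed.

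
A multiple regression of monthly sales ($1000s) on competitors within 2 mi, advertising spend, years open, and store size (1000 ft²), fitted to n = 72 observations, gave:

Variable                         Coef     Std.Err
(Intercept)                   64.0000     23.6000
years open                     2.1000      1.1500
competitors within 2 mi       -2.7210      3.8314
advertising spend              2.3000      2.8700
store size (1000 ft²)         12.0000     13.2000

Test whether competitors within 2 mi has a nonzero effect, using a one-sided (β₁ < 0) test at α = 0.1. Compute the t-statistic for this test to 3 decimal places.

t = -0.710

Read off: b = -2.7210, SE = 3.8314 for competitors within 2 mi.
H₀: β₁ = 0 vs H₁: β₁ < 0.
t = -2.7210 / 3.8314 = -0.710.
df = n − k − 1 = 72 − 4 − 1 = 67.
One-sided p ≈ 0.2400, which is ≥ 0.1, so fail to reject H₀.
The data do not give significant evidence that the true slope on competitors within 2 mi is negative, holding the other predictors fixed.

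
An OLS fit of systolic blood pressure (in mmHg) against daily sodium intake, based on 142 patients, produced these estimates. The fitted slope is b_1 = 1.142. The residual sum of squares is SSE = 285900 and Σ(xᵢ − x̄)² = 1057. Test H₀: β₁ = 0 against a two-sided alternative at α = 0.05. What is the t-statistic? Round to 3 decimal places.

MSE = SSE/(n − 2) = 285900/140 = 2042.14.
SE(b_1) = √(MSE/Sₓₓ) = √(2042.14/1057) = 1.38997.
t = 1.142 / 1.38997 = 0.822.
df = n − 2 = 140.
Two-sided p ≈ 0.4127, which is ≥ 0.05, so fail to reject H₀.
The data do not give significant evidence of an association between daily sodium intake and systolic blood pressure.

t = 0.822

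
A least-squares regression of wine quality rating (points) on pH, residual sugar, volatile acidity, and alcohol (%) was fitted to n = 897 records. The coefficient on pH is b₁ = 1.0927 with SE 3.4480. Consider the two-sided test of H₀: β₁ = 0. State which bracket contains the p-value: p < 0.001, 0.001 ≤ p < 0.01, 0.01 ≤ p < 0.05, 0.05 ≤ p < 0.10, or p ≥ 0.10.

t = 1.0927 / 3.4480 = 0.317.
df = n − k − 1 = 897 − 4 − 1 = 892.
Two-sided p = 2·P(T_{892} > |t|) ≈ 0.7514.
So p ≥ 0.10.

p ≥ 0.10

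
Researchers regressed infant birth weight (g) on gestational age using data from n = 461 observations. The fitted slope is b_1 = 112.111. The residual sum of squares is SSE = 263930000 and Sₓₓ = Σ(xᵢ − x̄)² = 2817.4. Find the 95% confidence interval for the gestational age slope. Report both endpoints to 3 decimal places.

MSE = SSE/(n − 2) = 263930000/459 = 575011.
SE(b_1) = √(MSE/Sₓₓ) = √(575011/2817.4) = 14.2861.
df = n − 2 = 459.
t* = t_{0.025, 459} = 1.965146.
Margin = t* × SE = 1.965146 × 14.2861 = 28.07427.
CI: 112.111 ± 28.07427 → (84.037, 140.185).
With 95% confidence, each one-unit increase in gestational age is associated with a change of between 84.037 and 140.185 g in infant birth weight.

(84.037, 140.185)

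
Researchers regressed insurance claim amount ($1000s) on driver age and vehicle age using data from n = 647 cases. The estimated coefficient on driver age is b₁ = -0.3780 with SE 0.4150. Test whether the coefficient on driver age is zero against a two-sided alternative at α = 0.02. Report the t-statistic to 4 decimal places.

H₀: β₁ = 0 vs H₁: β₁ ≠ 0.
t = (b₁ − β₁⁰)/SE = -0.3780 / 0.4150 = -0.9108.
df = n − k − 1 = 647 − 2 − 1 = 644.
Two-sided p ≈ 0.3627, which is ≥ 0.02, so fail to reject H₀.
The data do not give significant evidence of an association between driver age and insurance claim amount, after adjusting for the other predictors.

t = -0.9108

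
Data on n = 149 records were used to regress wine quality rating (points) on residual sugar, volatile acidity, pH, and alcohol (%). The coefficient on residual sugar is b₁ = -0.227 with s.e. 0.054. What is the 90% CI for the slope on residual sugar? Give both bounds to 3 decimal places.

df = n − k − 1 = 149 − 4 − 1 = 144.
t* = t_{0.05, 144} = 1.655504.
Margin = t* × SE = 1.655504 × 0.054 = 0.08940.
CI: -0.227 ± 0.08940 → (-0.316, -0.138).
With 90% confidence, each one-unit increase in residual sugar is associated with a change of between -0.316 and -0.138 points in wine quality rating, holding the other predictors fixed.

(-0.316, -0.138)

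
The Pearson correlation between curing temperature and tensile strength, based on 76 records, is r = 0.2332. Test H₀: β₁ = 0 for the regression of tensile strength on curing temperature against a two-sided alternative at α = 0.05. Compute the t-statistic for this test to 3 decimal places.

t = r·√(n − 2)/√(1 − r²) = 0.2332·√74/√0.945618 = 2.063.
df = n − 2 = 74.
Two-sided p ≈ 0.0426, which is < 0.05, so reject H₀.
There is evidence of a linear association between curing temperature and tensile strength.

t = 2.063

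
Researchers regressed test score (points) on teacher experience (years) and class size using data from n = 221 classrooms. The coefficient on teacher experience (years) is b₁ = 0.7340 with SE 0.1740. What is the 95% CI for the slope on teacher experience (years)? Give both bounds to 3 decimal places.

(0.391, 1.077)

df = n − k − 1 = 221 − 2 − 1 = 218.
t* = t_{0.025, 218} = 1.970906.
Margin = t* × SE = 1.970906 × 0.1740 = 0.34294.
CI: 0.7340 ± 0.34294 → (0.391, 1.077).
With 95% confidence, each one-unit increase in teacher experience (years) is associated with a change of between 0.391 and 1.077 points in test score, holding the other predictors fixed.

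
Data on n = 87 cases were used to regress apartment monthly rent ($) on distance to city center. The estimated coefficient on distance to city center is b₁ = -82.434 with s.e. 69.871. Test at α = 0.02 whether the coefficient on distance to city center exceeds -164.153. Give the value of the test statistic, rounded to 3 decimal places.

H₀: β₁ = -164.153 vs H₁: β₁ > -164.153.
t = (b₁ − β₁⁰)/SE = (-82.434 − (-164.153)) / 69.871 = 1.170.
df = n − 2 = 87 − 2 = 85.
One-sided p ≈ 0.1227, which is ≥ 0.02, so fail to reject H₀.
The data do not give significant evidence that the true slope on distance to city center exceeds -164.153 $ per unit.

t = 1.170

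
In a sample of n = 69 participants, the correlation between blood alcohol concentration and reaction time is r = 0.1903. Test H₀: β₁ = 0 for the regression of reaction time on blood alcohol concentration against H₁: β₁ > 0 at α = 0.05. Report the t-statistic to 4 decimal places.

t = 1.5867

t = r·√(n − 2)/√(1 − r²) = 0.1903·√67/√0.963786 = 1.5867.
df = n − 2 = 67.
One-sided p ≈ 0.0586, which is ≥ 0.05, so fail to reject H₀.
The data do not give significant evidence of a linear association between blood alcohol concentration and reaction time.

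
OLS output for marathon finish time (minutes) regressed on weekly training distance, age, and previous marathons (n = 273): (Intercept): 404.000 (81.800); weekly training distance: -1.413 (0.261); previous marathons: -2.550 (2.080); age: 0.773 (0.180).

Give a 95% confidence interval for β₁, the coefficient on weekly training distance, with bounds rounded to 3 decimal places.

(-1.927, -0.899)

Read off: b = -1.413, SE = 0.261 for weekly training distance.
df = n − k − 1 = 273 − 3 − 1 = 269.
t* = t_{0.025, 269} = 1.968822.
Margin = t* × SE = 1.968822 × 0.261 = 0.51386.
CI: -1.413 ± 0.51386 → (-1.927, -0.899).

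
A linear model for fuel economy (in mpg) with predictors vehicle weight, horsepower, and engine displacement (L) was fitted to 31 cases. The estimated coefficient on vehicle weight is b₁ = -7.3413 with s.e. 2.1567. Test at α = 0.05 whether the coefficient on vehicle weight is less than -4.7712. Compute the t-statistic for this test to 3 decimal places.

t = -1.192

H₀: β₁ = -4.7712 vs H₁: β₁ < -4.7712.
t = (b₁ − β₁⁰)/SE = (-7.3413 − (-4.7712)) / 2.1567 = -1.192.
df = n − k − 1 = 31 − 3 − 1 = 27.
One-sided p ≈ 0.1219, which is ≥ 0.05, so fail to reject H₀.
The data do not give significant evidence that the true slope on vehicle weight is below -4.7712 mpg per unit, holding the other predictors fixed.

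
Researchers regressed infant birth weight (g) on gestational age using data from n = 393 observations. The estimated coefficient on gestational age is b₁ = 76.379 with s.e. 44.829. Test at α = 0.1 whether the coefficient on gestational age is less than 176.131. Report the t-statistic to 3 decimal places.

H₀: β₁ = 176.131 vs H₁: β₁ < 176.131.
t = (b₁ − β₁⁰)/SE = (76.379 − 176.131) / 44.829 = -2.225.
df = n − 2 = 393 − 2 = 391.
One-sided p ≈ 0.0133, which is < 0.1, so reject H₀.
There is evidence that the true slope on gestational age is below 176.131 g per unit.

t = -2.225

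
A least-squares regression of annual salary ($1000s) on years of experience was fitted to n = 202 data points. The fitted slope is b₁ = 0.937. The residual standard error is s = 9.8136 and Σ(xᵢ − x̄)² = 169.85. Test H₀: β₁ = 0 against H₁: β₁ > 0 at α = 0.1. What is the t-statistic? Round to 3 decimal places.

SE(b₁) = s/√Sₓₓ = 9.8136/√169.85 = 0.753001.
t = 0.937 / 0.753001 = 1.244.
df = n − 2 = 200.
One-sided p ≈ 0.1074, which is ≥ 0.1, so fail to reject H₀.
The data do not give significant evidence that the true slope on years of experience is positive.

t = 1.244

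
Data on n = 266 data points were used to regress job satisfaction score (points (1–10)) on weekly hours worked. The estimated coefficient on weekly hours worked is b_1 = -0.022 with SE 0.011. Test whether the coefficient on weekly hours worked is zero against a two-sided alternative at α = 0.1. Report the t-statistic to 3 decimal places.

H₀: β₁ = 0 vs H₁: β₁ ≠ 0.
t = (b_1 − β₁⁰)/SE = -0.022 / 0.011 = -2.000.
df = n − 2 = 266 − 2 = 264.
Two-sided p ≈ 0.0465, which is < 0.1, so reject H₀.
There is evidence that weekly hours worked is associated with job satisfaction score.

t = -2.000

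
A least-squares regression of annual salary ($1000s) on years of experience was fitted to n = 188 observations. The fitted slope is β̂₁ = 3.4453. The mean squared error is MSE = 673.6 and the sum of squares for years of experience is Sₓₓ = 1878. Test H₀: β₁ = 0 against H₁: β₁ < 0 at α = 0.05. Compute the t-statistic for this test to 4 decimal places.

SE(β̂₁) = √(MSE/Sₓₓ) = √(673.6/1878) = 0.598899.
t = 3.4453 / 0.598899 = 5.7527.
df = n − 2 = 186.
One-sided p ≈ 1.0000, which is ≥ 0.05, so fail to reject H₀.
The data do not give significant evidence that the true slope on years of experience is negative.

t = 5.7527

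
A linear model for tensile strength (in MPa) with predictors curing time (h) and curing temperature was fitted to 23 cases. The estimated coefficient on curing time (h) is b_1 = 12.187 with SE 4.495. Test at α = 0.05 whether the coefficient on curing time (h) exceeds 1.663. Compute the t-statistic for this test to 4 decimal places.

H₀: β₁ = 1.663 vs H₁: β₁ > 1.663.
t = (b_1 − β₁⁰)/SE = (12.187 − 1.663) / 4.495 = 2.3413.
df = n − k − 1 = 23 − 2 − 1 = 20.
One-sided p ≈ 0.0148, which is < 0.05, so reject H₀.
There is evidence that the true slope on curing time (h) exceeds 1.663 MPa per unit, holding the other predictors fixed.

t = 2.3413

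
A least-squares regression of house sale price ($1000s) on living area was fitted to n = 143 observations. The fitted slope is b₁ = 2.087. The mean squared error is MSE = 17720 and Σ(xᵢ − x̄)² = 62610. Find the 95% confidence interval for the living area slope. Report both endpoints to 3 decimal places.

(1.035, 3.139)

SE(b₁) = √(MSE/Sₓₓ) = √(17720/62610) = 0.531998.
df = n − 2 = 141.
t* = t_{0.025, 141} = 1.976931.
Margin = t* × SE = 1.976931 × 0.531998 = 1.05172.
CI: 2.087 ± 1.05172 → (1.035, 3.139).
With 95% confidence, each one-unit increase in living area is associated with a change of between 1.035 and 3.139 $1000s in house sale price.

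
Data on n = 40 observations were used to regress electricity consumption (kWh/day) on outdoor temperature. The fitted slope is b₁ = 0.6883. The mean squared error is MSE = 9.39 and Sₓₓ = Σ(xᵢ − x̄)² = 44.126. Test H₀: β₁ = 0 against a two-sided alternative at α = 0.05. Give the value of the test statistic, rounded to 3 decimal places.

t = 1.492

SE(b₁) = √(MSE/Sₓₓ) = √(9.39/44.126) = 0.461302.
t = 0.6883 / 0.461302 = 1.492.
df = n − 2 = 38.
Two-sided p ≈ 0.1439, which is ≥ 0.05, so fail to reject H₀.
The data do not give significant evidence of an association between outdoor temperature and electricity consumption.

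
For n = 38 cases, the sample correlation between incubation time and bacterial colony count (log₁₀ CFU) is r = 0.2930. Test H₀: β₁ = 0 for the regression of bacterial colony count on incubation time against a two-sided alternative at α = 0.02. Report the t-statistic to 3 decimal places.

t = r·√(n − 2)/√(1 − r²) = 0.2930·√36/√0.914151 = 1.839.
df = n − 2 = 36.
Two-sided p ≈ 0.0742, which is ≥ 0.02, so fail to reject H₀.
The data do not give significant evidence of a linear association between incubation time and bacterial colony count.

t = 1.839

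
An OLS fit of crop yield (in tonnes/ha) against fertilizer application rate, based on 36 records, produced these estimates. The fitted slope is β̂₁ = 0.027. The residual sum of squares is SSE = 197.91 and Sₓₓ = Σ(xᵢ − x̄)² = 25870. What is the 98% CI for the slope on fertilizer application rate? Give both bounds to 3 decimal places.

MSE = SSE/(n − 2) = 197.91/34 = 5.82088.
SE(β̂₁) = √(MSE/Sₓₓ) = √(5.82088/25870) = 0.0150002.
df = n − 2 = 34.
t* = t_{0.01, 34} = 2.44115.
Margin = t* × SE = 2.44115 × 0.0150002 = 0.03662.
CI: 0.027 ± 0.03662 → (-0.010, 0.064).
With 98% confidence, each one-unit increase in fertilizer application rate is associated with a change of between -0.010 and 0.064 tonnes/ha in crop yield.

(-0.010, 0.064)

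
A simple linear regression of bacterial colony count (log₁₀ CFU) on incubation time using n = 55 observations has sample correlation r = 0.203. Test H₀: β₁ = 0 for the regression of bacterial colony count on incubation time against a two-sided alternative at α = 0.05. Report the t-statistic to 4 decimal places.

t = 1.5093

t = r·√(n − 2)/√(1 − r²) = 0.203·√53/√0.958791 = 1.5093.
df = n − 2 = 53.
Two-sided p ≈ 0.1372, which is ≥ 0.05, so fail to reject H₀.
The data do not give significant evidence of a linear association between incubation time and bacterial colony count.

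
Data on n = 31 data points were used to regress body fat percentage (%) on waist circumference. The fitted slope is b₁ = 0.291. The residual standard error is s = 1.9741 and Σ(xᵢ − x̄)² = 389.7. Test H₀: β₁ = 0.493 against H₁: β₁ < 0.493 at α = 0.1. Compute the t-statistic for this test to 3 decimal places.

t = -2.020

SE(b₁) = s/√Sₓₓ = 1.9741/√389.7 = 0.100001.
t = (0.291 − 0.493) / 0.100001 = -2.020.
df = n − 2 = 29.
One-sided p ≈ 0.0264, which is < 0.1, so reject H₀.
There is evidence that the true slope on waist circumference is below 0.493 % per unit.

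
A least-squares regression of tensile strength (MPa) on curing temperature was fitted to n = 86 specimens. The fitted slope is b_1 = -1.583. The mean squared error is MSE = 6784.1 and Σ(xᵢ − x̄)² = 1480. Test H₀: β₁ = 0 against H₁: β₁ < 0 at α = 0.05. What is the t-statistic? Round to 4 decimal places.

t = -0.7394

SE(b_1) = √(MSE/Sₓₓ) = √(6784.1/1480) = 2.14099.
t = -1.583 / 2.14099 = -0.7394.
df = n − 2 = 84.
One-sided p ≈ 0.2309, which is ≥ 0.05, so fail to reject H₀.
The data do not give significant evidence that the true slope on curing temperature is negative.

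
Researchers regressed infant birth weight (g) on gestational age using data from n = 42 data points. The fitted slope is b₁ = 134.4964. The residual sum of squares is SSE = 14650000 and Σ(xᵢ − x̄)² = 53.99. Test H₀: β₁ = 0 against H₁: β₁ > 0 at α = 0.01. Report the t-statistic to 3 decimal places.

t = 1.633

MSE = SSE/(n − 2) = 14650000/40 = 366250.
SE(b₁) = √(MSE/Sₓₓ) = √(366250/53.99) = 82.363.
t = 134.4964 / 82.363 = 1.633.
df = n − 2 = 40.
One-sided p ≈ 0.0552, which is ≥ 0.01, so fail to reject H₀.
The data do not give significant evidence that the true slope on gestational age is positive.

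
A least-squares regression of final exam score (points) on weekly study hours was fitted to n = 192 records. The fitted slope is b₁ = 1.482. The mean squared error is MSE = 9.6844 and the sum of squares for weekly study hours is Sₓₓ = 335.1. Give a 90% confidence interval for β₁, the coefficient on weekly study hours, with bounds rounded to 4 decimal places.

SE(b₁) = √(MSE/Sₓₓ) = √(9.6844/335.1) = 0.17.
df = n − 2 = 190.
t* = t_{0.05, 190} = 1.652913.
Margin = t* × SE = 1.652913 × 0.17 = 0.280995.
CI: 1.482 ± 0.280995 → (1.2010, 1.7630).
With 90% confidence, each one-unit increase in weekly study hours is associated with a change of between 1.2010 and 1.7630 points in final exam score.

(1.2010, 1.7630)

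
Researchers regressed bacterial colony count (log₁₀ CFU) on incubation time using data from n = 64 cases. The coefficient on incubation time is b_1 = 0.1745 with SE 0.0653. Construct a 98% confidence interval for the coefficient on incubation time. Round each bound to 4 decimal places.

(0.0186, 0.3304)

df = n − 2 = 64 − 2 = 62.
t* = t_{0.01, 62} = 2.388011.
Margin = t* × SE = 2.388011 × 0.0653 = 0.155937.
CI: 0.1745 ± 0.155937 → (0.0186, 0.3304).
With 98% confidence, each one-unit increase in incubation time is associated with a change of between 0.0186 and 0.3304 log₁₀ CFU in bacterial colony count.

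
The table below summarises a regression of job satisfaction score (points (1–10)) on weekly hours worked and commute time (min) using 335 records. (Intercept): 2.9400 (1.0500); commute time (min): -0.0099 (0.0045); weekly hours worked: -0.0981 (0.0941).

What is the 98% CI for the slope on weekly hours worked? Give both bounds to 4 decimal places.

Read off: b = -0.0981, SE = 0.0941 for weekly hours worked.
df = n − k − 1 = 335 − 2 − 1 = 332.
t* = t_{0.01, 332} = 2.337632.
Margin = t* × SE = 2.337632 × 0.0941 = 0.219971.
CI: -0.0981 ± 0.219971 → (-0.3181, 0.1219).

(-0.3181, 0.1219)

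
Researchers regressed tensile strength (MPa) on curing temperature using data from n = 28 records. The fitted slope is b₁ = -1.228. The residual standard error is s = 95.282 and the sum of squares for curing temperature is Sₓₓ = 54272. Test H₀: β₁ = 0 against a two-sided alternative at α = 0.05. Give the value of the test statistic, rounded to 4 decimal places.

SE(b₁) = s/√Sₓₓ = 95.282/√54272 = 0.409.
t = -1.228 / 0.409 = -3.0024.
df = n − 2 = 26.
Two-sided p ≈ 0.0059, which is < 0.05, so reject H₀.
There is evidence that curing temperature is associated with tensile strength.

t = -3.0024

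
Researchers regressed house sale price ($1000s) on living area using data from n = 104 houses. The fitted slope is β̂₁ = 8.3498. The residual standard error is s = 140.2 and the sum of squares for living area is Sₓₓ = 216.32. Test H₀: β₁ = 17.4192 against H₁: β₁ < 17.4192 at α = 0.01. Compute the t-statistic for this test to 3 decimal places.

SE(β̂₁) = s/√Sₓₓ = 140.2/√216.32 = 9.53234.
t = (8.3498 − 17.4192) / 9.53234 = -0.951.
df = n − 2 = 102.
One-sided p ≈ 0.1718, which is ≥ 0.01, so fail to reject H₀.
The data do not give significant evidence that the true slope on living area is below 17.4192 $1000s per unit.

t = -0.951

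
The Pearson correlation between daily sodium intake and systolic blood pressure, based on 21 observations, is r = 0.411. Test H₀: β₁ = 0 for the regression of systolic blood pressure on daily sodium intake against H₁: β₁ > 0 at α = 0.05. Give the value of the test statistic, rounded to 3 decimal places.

t = 1.965

t = r·√(n − 2)/√(1 − r²) = 0.411·√19/√0.831079 = 1.965.
df = n − 2 = 19.
One-sided p ≈ 0.0321, which is < 0.05, so reject H₀.
There is evidence of a linear association between daily sodium intake and systolic blood pressure.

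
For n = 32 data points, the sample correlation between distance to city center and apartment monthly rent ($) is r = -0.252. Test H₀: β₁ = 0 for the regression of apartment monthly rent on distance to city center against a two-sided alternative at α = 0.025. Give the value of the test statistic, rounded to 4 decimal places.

t = -1.4263

t = r·√(n − 2)/√(1 − r²) = -0.252·√30/√0.936496 = -1.4263.
df = n − 2 = 30.
Two-sided p ≈ 0.1641, which is ≥ 0.025, so fail to reject H₀.
The data do not give significant evidence of a linear association between distance to city center and apartment monthly rent.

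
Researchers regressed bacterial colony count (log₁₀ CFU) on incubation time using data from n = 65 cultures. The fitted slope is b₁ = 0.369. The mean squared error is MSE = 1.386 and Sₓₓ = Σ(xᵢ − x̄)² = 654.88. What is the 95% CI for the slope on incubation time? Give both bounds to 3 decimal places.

SE(b₁) = √(MSE/Sₓₓ) = √(1.386/654.88) = 0.0460045.
df = n − 2 = 63.
t* = t_{0.025, 63} = 1.998341.
Margin = t* × SE = 1.998341 × 0.0460045 = 0.09193.
CI: 0.369 ± 0.09193 → (0.277, 0.461).
With 95% confidence, each one-unit increase in incubation time is associated with a change of between 0.277 and 0.461 log₁₀ CFU in bacterial colony count.

(0.277, 0.461)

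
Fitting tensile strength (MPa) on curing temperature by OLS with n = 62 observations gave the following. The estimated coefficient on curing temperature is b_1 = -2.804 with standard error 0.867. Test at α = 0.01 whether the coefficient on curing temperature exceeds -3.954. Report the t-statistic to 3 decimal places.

t = 1.326

H₀: β₁ = -3.954 vs H₁: β₁ > -3.954.
t = (b_1 − β₁⁰)/SE = (-2.804 − (-3.954)) / 0.867 = 1.326.
df = n − 2 = 62 − 2 = 60.
One-sided p ≈ 0.0949, which is ≥ 0.01, so fail to reject H₀.
The data do not give significant evidence that the true slope on curing temperature exceeds -3.954 MPa per unit.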